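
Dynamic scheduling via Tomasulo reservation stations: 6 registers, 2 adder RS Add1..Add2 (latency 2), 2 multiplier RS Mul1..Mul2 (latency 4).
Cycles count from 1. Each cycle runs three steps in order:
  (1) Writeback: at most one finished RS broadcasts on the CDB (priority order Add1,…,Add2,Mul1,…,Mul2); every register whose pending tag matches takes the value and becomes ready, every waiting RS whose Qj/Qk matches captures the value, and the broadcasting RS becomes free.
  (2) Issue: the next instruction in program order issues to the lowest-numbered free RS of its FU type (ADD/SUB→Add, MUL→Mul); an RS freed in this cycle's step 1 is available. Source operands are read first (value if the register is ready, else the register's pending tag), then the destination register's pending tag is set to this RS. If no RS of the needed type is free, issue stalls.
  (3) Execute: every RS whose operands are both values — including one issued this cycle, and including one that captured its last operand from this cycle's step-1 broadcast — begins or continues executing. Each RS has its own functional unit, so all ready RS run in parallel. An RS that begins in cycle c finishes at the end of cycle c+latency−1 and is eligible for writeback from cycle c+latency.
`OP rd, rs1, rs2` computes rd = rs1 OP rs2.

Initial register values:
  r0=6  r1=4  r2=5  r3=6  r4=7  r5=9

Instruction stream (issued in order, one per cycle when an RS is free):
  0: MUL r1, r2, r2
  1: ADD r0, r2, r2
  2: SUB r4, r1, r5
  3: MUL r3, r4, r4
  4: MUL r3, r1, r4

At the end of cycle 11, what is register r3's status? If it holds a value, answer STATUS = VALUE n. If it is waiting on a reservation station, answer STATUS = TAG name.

STATUS = VALUE 400

c1: issue MUL r1<-Mul1 | r0:6,r1:Mul1,r2:5,r3:6,r4:7,r5:9
c2: issue ADD r0<-Add1 | r0:Add1,r1:Mul1,r2:5,r3:6,r4:7,r5:9
c3: issue SUB r4<-Add2 | r0:Add1,r1:Mul1,r2:5,r3:6,r4:Add2,r5:9
c4: CDB Add1=10; issue MUL r3<-Mul2 | r0:10,r1:Mul1,r2:5,r3:Mul2,r4:Add2,r5:9
c5: CDB Mul1=25; issue MUL r3<-Mul1 | r0:10,r1:25,r2:5,r3:Mul1,r4:Add2,r5:9
c6: - | r0:10,r1:25,r2:5,r3:Mul1,r4:Add2,r5:9
c7: CDB Add2=16 | r0:10,r1:25,r2:5,r3:Mul1,r4:16,r5:9
c8: - | r0:10,r1:25,r2:5,r3:Mul1,r4:16,r5:9
c9: - | r0:10,r1:25,r2:5,r3:Mul1,r4:16,r5:9
c10: - | r0:10,r1:25,r2:5,r3:Mul1,r4:16,r5:9
c11: CDB Mul1=400 | r0:10,r1:25,r2:5,r3:400,r4:16,r5:9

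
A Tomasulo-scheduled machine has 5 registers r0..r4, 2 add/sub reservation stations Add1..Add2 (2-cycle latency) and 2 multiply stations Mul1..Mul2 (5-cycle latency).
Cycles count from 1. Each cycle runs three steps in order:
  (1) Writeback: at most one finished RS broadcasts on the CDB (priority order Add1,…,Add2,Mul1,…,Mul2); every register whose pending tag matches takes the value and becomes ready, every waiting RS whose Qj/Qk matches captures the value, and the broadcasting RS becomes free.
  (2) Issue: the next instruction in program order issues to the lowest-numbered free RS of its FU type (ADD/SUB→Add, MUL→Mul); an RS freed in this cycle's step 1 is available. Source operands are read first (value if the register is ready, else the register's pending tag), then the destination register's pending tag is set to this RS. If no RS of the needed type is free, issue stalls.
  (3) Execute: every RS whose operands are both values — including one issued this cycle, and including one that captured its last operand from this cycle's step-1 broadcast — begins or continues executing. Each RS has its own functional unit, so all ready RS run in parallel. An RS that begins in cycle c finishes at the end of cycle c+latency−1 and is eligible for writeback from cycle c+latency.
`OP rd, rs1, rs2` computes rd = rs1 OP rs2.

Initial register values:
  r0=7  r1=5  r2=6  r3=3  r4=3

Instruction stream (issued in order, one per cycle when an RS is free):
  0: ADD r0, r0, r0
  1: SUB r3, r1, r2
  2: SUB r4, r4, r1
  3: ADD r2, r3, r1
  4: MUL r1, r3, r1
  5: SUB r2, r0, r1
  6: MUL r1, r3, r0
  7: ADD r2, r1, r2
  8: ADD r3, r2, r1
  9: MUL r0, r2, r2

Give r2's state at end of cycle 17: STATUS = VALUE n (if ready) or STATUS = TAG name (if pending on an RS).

STATUS = VALUE 5

c1: issue ADD r0<-Add1 | r0:Add1,r1:5,r2:6,r3:3,r4:3
c2: issue SUB r3<-Add2 | r0:Add1,r1:5,r2:6,r3:Add2,r4:3
c3: CDB Add1=14; issue SUB r4<-Add1 | r0:14,r1:5,r2:6,r3:Add2,r4:Add1
c4: CDB Add2=-1; issue ADD r2<-Add2 | r0:14,r1:5,r2:Add2,r3:-1,r4:Add1
c5: CDB Add1=-2; issue MUL r1<-Mul1 | r0:14,r1:Mul1,r2:Add2,r3:-1,r4:-2
c6: CDB Add2=4; issue SUB r2<-Add1 | r0:14,r1:Mul1,r2:Add1,r3:-1,r4:-2
c7: issue MUL r1<-Mul2 | r0:14,r1:Mul2,r2:Add1,r3:-1,r4:-2
c8: issue ADD r2<-Add2 | r0:14,r1:Mul2,r2:Add2,r3:-1,r4:-2
c9: stall | r0:14,r1:Mul2,r2:Add2,r3:-1,r4:-2
c10: CDB Mul1=-5; stall | r0:14,r1:Mul2,r2:Add2,r3:-1,r4:-2
c11: stall | r0:14,r1:Mul2,r2:Add2,r3:-1,r4:-2
c12: CDB Add1=19; issue ADD r3<-Add1 | r0:14,r1:Mul2,r2:Add2,r3:Add1,r4:-2
c13: CDB Mul2=-14; issue MUL r0<-Mul1 | r0:Mul1,r1:-14,r2:Add2,r3:Add1,r4:-2
c14: - | r0:Mul1,r1:-14,r2:Add2,r3:Add1,r4:-2
c15: CDB Add2=5 | r0:Mul1,r1:-14,r2:5,r3:Add1,r4:-2
c16: - | r0:Mul1,r1:-14,r2:5,r3:Add1,r4:-2
c17: CDB Add1=-9 | r0:Mul1,r1:-14,r2:5,r3:-9,r4:-2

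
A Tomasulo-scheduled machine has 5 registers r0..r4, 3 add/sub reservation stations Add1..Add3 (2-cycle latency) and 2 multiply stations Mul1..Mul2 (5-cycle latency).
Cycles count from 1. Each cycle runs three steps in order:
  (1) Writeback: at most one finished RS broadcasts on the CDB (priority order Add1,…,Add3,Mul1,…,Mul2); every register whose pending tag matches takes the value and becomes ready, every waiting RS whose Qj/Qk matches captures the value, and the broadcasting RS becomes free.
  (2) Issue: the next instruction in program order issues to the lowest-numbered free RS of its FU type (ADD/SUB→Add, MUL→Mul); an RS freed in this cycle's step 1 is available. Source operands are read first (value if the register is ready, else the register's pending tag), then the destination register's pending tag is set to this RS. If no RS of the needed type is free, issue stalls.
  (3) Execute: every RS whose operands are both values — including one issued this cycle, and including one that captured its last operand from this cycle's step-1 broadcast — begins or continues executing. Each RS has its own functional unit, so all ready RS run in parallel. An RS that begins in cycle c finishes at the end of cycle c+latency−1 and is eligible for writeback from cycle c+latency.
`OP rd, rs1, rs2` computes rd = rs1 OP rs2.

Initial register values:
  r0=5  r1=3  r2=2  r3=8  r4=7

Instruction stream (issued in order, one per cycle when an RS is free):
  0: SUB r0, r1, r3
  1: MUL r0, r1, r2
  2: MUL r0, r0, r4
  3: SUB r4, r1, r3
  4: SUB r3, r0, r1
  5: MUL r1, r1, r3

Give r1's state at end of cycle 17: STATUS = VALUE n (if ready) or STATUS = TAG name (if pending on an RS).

  c1: issue SUB r0<-Add1  regs: r0:Add1,r1:3,r2:2,r3:8,r4:7
  c2: issue MUL r0<-Mul1  regs: r0:Mul1,r1:3,r2:2,r3:8,r4:7
  c3: CDB Add1=-5; issue MUL r0<-Mul2  regs: r0:Mul2,r1:3,r2:2,r3:8,r4:7
  c4: issue SUB r4<-Add1  regs: r0:Mul2,r1:3,r2:2,r3:8,r4:Add1
  c5: issue SUB r3<-Add2  regs: r0:Mul2,r1:3,r2:2,r3:Add2,r4:Add1
  c6: CDB Add1=-5; stall  regs: r0:Mul2,r1:3,r2:2,r3:Add2,r4:-5
  c7: CDB Mul1=6; issue MUL r1<-Mul1  regs: r0:Mul2,r1:Mul1,r2:2,r3:Add2,r4:-5
  c8: -  regs: r0:Mul2,r1:Mul1,r2:2,r3:Add2,r4:-5
  c9: -  regs: r0:Mul2,r1:Mul1,r2:2,r3:Add2,r4:-5
  c10: -  regs: r0:Mul2,r1:Mul1,r2:2,r3:Add2,r4:-5
  c11: -  regs: r0:Mul2,r1:Mul1,r2:2,r3:Add2,r4:-5
  c12: CDB Mul2=42  regs: r0:42,r1:Mul1,r2:2,r3:Add2,r4:-5
  c13: -  regs: r0:42,r1:Mul1,r2:2,r3:Add2,r4:-5
  c14: CDB Add2=39  regs: r0:42,r1:Mul1,r2:2,r3:39,r4:-5
  c15: -  regs: r0:42,r1:Mul1,r2:2,r3:39,r4:-5
  c16: -  regs: r0:42,r1:Mul1,r2:2,r3:39,r4:-5
  c17: -  regs: r0:42,r1:Mul1,r2:2,r3:39,r4:-5

STATUS = TAG Mul1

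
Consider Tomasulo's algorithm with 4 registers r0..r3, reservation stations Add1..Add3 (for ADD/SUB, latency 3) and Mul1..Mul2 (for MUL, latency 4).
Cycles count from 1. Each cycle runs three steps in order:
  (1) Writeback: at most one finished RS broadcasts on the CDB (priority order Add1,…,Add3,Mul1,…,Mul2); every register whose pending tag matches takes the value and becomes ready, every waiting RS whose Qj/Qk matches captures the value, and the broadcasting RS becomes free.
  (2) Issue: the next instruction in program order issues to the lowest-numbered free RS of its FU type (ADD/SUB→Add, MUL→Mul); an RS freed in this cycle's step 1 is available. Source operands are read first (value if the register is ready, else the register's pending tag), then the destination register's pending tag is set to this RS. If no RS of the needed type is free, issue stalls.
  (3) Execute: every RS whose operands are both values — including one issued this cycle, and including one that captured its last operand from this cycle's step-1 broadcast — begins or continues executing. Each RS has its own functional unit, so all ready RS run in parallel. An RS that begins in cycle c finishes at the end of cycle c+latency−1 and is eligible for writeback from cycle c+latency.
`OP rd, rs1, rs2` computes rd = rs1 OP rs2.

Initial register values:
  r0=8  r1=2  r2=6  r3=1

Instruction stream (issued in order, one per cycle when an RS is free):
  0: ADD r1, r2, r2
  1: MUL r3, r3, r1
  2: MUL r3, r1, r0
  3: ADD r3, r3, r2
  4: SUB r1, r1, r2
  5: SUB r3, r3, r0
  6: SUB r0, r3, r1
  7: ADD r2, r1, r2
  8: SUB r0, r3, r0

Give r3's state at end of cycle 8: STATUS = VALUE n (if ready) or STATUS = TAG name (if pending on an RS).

STATUS = TAG Add3

c1: issue ADD r1<-Add1 | r0:8,r1:Add1,r2:6,r3:1
c2: issue MUL r3<-Mul1 | r0:8,r1:Add1,r2:6,r3:Mul1
c3: issue MUL r3<-Mul2 | r0:8,r1:Add1,r2:6,r3:Mul2
c4: CDB Add1=12; issue ADD r3<-Add1 | r0:8,r1:12,r2:6,r3:Add1
c5: issue SUB r1<-Add2 | r0:8,r1:Add2,r2:6,r3:Add1
c6: issue SUB r3<-Add3 | r0:8,r1:Add2,r2:6,r3:Add3
c7: stall | r0:8,r1:Add2,r2:6,r3:Add3
c8: CDB Add2=6; issue SUB r0<-Add2 | r0:Add2,r1:6,r2:6,r3:Add3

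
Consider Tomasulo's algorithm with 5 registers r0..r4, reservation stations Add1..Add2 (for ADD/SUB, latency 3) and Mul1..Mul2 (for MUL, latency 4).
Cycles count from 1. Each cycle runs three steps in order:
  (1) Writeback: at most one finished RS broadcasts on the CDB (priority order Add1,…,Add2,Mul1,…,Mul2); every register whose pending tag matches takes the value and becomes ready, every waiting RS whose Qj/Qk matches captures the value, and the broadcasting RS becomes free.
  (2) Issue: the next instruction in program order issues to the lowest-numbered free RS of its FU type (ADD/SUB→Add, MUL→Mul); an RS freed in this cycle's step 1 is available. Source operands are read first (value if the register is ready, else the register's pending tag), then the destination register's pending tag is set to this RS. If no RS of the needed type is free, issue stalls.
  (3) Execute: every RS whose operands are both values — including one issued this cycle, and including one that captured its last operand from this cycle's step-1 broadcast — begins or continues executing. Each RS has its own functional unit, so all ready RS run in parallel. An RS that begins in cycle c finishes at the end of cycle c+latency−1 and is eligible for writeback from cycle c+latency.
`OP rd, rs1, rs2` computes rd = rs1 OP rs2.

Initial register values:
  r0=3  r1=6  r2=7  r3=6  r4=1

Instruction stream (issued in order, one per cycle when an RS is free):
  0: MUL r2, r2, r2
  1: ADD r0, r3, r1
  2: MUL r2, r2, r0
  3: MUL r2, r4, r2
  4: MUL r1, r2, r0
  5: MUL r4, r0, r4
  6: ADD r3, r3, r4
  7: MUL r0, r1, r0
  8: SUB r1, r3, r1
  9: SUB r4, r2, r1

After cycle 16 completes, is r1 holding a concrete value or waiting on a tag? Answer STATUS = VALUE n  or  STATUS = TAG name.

STATUS = TAG Mul2

c1: issue MUL r2<-Mul1 | r0:3,r1:6,r2:Mul1,r3:6,r4:1
c2: issue ADD r0<-Add1 | r0:Add1,r1:6,r2:Mul1,r3:6,r4:1
c3: issue MUL r2<-Mul2 | r0:Add1,r1:6,r2:Mul2,r3:6,r4:1
c4: stall | r0:Add1,r1:6,r2:Mul2,r3:6,r4:1
c5: CDB Add1=12; stall | r0:12,r1:6,r2:Mul2,r3:6,r4:1
c6: CDB Mul1=49; issue MUL r2<-Mul1 | r0:12,r1:6,r2:Mul1,r3:6,r4:1
c7: stall | r0:12,r1:6,r2:Mul1,r3:6,r4:1
c8: stall | r0:12,r1:6,r2:Mul1,r3:6,r4:1
c9: stall | r0:12,r1:6,r2:Mul1,r3:6,r4:1
c10: CDB Mul2=588; issue MUL r1<-Mul2 | r0:12,r1:Mul2,r2:Mul1,r3:6,r4:1
c11: stall | r0:12,r1:Mul2,r2:Mul1,r3:6,r4:1
c12: stall | r0:12,r1:Mul2,r2:Mul1,r3:6,r4:1
c13: stall | r0:12,r1:Mul2,r2:Mul1,r3:6,r4:1
c14: CDB Mul1=588; issue MUL r4<-Mul1 | r0:12,r1:Mul2,r2:588,r3:6,r4:Mul1
c15: issue ADD r3<-Add1 | r0:12,r1:Mul2,r2:588,r3:Add1,r4:Mul1
c16: stall | r0:12,r1:Mul2,r2:588,r3:Add1,r4:Mul1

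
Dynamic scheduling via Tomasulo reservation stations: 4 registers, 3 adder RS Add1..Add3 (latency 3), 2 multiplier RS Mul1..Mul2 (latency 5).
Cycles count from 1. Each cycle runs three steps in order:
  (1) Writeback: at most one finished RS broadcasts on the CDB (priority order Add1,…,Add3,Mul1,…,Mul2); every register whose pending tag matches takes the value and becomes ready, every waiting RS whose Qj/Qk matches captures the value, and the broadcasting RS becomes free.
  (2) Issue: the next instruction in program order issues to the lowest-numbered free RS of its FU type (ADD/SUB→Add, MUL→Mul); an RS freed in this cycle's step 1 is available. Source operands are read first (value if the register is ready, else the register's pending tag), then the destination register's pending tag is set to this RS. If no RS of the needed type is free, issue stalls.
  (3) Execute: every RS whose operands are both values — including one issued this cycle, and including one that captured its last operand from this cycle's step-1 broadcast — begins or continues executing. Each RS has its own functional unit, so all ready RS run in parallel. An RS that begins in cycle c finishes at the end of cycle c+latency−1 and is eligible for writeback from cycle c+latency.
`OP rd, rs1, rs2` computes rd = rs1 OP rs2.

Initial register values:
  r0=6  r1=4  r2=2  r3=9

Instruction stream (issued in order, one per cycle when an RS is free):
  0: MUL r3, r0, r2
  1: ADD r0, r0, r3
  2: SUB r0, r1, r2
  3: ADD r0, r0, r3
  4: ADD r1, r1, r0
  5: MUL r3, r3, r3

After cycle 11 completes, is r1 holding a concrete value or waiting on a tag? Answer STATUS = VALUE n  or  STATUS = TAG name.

  c1: issue MUL r3<-Mul1  regs: r0:6,r1:4,r2:2,r3:Mul1
  c2: issue ADD r0<-Add1  regs: r0:Add1,r1:4,r2:2,r3:Mul1
  c3: issue SUB r0<-Add2  regs: r0:Add2,r1:4,r2:2,r3:Mul1
  c4: issue ADD r0<-Add3  regs: r0:Add3,r1:4,r2:2,r3:Mul1
  c5: stall  regs: r0:Add3,r1:4,r2:2,r3:Mul1
  c6: CDB Add2=2; issue ADD r1<-Add2  regs: r0:Add3,r1:Add2,r2:2,r3:Mul1
  c7: CDB Mul1=12; issue MUL r3<-Mul1  regs: r0:Add3,r1:Add2,r2:2,r3:Mul1
  c8: -  regs: r0:Add3,r1:Add2,r2:2,r3:Mul1
  c9: -  regs: r0:Add3,r1:Add2,r2:2,r3:Mul1
  c10: CDB Add1=18  regs: r0:Add3,r1:Add2,r2:2,r3:Mul1
  c11: CDB Add3=14  regs: r0:14,r1:Add2,r2:2,r3:Mul1

STATUS = TAG Add2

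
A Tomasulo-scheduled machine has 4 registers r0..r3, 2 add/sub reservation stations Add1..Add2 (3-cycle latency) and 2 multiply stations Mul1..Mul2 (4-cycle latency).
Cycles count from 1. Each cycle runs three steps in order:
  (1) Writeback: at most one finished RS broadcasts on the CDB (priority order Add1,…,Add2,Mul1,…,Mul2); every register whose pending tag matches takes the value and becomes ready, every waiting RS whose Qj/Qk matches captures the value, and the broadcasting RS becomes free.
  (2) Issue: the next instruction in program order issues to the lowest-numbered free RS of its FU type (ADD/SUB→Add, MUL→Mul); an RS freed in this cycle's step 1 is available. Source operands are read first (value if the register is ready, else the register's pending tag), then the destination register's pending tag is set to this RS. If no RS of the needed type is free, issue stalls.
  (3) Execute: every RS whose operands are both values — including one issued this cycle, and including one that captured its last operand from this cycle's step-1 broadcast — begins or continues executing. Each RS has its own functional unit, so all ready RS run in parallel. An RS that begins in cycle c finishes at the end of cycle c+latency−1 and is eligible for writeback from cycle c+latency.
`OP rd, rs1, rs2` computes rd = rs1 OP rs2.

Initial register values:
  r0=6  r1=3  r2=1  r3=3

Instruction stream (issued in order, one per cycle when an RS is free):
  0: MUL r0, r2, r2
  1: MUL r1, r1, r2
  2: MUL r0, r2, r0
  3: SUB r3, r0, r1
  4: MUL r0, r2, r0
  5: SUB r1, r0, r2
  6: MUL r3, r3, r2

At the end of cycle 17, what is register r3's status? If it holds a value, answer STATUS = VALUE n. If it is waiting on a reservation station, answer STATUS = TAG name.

c1: issue MUL r0<-Mul1 | r0:Mul1,r1:3,r2:1,r3:3
c2: issue MUL r1<-Mul2 | r0:Mul1,r1:Mul2,r2:1,r3:3
c3: stall | r0:Mul1,r1:Mul2,r2:1,r3:3
c4: stall | r0:Mul1,r1:Mul2,r2:1,r3:3
c5: CDB Mul1=1; issue MUL r0<-Mul1 | r0:Mul1,r1:Mul2,r2:1,r3:3
c6: CDB Mul2=3; issue SUB r3<-Add1 | r0:Mul1,r1:3,r2:1,r3:Add1
c7: issue MUL r0<-Mul2 | r0:Mul2,r1:3,r2:1,r3:Add1
c8: issue SUB r1<-Add2 | r0:Mul2,r1:Add2,r2:1,r3:Add1
c9: CDB Mul1=1; issue MUL r3<-Mul1 | r0:Mul2,r1:Add2,r2:1,r3:Mul1
c10: - | r0:Mul2,r1:Add2,r2:1,r3:Mul1
c11: - | r0:Mul2,r1:Add2,r2:1,r3:Mul1
c12: CDB Add1=-2 | r0:Mul2,r1:Add2,r2:1,r3:Mul1
c13: CDB Mul2=1 | r0:1,r1:Add2,r2:1,r3:Mul1
c14: - | r0:1,r1:Add2,r2:1,r3:Mul1
c15: - | r0:1,r1:Add2,r2:1,r3:Mul1
c16: CDB Add2=0 | r0:1,r1:0,r2:1,r3:Mul1
c17: CDB Mul1=-2 | r0:1,r1:0,r2:1,r3:-2

STATUS = VALUE -2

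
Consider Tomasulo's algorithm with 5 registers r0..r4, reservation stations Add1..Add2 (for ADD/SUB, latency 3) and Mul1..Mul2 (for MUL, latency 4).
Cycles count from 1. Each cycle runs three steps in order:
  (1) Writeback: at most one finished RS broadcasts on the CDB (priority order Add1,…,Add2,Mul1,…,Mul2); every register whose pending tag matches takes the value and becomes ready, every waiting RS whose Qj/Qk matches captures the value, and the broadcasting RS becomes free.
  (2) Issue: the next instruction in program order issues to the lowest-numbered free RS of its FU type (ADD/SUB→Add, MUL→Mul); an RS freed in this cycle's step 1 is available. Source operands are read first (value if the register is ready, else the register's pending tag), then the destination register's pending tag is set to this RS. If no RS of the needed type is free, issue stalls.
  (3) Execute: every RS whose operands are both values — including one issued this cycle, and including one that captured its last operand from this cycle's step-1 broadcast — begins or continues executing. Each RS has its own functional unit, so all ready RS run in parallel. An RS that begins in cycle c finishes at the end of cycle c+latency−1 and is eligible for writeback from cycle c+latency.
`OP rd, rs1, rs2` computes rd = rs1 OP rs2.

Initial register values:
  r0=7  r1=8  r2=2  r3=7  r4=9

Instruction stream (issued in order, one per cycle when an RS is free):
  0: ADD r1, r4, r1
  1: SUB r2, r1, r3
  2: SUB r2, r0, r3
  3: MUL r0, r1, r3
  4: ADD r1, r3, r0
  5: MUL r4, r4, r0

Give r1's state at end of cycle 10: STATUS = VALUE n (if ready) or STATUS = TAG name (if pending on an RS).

STATUS = TAG Add1

c1: issue ADD r1<-Add1 | r0:7,r1:Add1,r2:2,r3:7,r4:9
c2: issue SUB r2<-Add2 | r0:7,r1:Add1,r2:Add2,r3:7,r4:9
c3: stall | r0:7,r1:Add1,r2:Add2,r3:7,r4:9
c4: CDB Add1=17; issue SUB r2<-Add1 | r0:7,r1:17,r2:Add1,r3:7,r4:9
c5: issue MUL r0<-Mul1 | r0:Mul1,r1:17,r2:Add1,r3:7,r4:9
c6: stall | r0:Mul1,r1:17,r2:Add1,r3:7,r4:9
c7: CDB Add1=0; issue ADD r1<-Add1 | r0:Mul1,r1:Add1,r2:0,r3:7,r4:9
c8: CDB Add2=10; issue MUL r4<-Mul2 | r0:Mul1,r1:Add1,r2:0,r3:7,r4:Mul2
c9: CDB Mul1=119 | r0:119,r1:Add1,r2:0,r3:7,r4:Mul2
c10: - | r0:119,r1:Add1,r2:0,r3:7,r4:Mul2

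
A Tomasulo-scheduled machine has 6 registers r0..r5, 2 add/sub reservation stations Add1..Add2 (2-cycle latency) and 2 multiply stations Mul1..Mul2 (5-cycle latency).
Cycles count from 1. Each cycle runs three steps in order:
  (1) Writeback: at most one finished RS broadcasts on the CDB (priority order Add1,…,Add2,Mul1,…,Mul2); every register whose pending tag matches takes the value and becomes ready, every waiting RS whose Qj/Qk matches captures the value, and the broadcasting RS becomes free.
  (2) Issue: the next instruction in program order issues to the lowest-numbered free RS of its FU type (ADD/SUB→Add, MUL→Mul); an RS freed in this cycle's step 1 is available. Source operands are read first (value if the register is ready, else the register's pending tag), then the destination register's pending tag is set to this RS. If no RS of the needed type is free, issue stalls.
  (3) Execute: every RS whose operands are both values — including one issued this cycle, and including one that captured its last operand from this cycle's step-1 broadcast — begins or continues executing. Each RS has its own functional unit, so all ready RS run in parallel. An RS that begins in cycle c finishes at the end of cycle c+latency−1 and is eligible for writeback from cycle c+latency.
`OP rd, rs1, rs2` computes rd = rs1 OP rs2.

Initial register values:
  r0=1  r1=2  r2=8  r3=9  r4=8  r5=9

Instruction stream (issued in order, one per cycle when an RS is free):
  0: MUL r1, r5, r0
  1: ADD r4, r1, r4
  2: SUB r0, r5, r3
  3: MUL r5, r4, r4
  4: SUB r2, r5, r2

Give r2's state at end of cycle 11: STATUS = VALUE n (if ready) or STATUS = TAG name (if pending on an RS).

STATUS = TAG Add2

c1: issue MUL r1<-Mul1 | r0:1,r1:Mul1,r2:8,r3:9,r4:8,r5:9
c2: issue ADD r4<-Add1 | r0:1,r1:Mul1,r2:8,r3:9,r4:Add1,r5:9
c3: issue SUB r0<-Add2 | r0:Add2,r1:Mul1,r2:8,r3:9,r4:Add1,r5:9
c4: issue MUL r5<-Mul2 | r0:Add2,r1:Mul1,r2:8,r3:9,r4:Add1,r5:Mul2
c5: CDB Add2=0; issue SUB r2<-Add2 | r0:0,r1:Mul1,r2:Add2,r3:9,r4:Add1,r5:Mul2
c6: CDB Mul1=9 | r0:0,r1:9,r2:Add2,r3:9,r4:Add1,r5:Mul2
c7: - | r0:0,r1:9,r2:Add2,r3:9,r4:Add1,r5:Mul2
c8: CDB Add1=17 | r0:0,r1:9,r2:Add2,r3:9,r4:17,r5:Mul2
c9: - | r0:0,r1:9,r2:Add2,r3:9,r4:17,r5:Mul2
c10: - | r0:0,r1:9,r2:Add2,r3:9,r4:17,r5:Mul2
c11: - | r0:0,r1:9,r2:Add2,r3:9,r4:17,r5:Mul2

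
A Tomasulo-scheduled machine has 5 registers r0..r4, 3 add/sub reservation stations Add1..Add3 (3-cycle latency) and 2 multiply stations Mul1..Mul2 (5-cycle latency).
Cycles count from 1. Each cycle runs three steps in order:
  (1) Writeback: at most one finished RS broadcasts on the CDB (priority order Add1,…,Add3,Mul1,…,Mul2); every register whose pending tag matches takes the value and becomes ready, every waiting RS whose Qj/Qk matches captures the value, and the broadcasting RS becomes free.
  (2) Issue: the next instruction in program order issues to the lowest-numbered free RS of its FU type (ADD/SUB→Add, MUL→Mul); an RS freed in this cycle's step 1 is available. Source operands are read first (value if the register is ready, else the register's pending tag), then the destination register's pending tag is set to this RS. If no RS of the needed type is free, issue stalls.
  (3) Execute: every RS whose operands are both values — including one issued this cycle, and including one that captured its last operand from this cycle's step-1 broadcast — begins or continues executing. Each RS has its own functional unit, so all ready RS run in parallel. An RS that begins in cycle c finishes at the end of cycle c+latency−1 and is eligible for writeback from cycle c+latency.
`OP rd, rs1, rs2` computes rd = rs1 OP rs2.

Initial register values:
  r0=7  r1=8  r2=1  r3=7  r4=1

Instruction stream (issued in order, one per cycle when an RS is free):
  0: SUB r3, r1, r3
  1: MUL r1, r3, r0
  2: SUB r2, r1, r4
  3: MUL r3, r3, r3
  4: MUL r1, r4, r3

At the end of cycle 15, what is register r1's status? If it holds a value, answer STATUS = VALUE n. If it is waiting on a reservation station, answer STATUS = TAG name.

cycle 1: issue SUB r3<-Add1 // r0:7,r1:8,r2:1,r3:Add1,r4:1
cycle 2: issue MUL r1<-Mul1 // r0:7,r1:Mul1,r2:1,r3:Add1,r4:1
cycle 3: issue SUB r2<-Add2 // r0:7,r1:Mul1,r2:Add2,r3:Add1,r4:1
cycle 4: CDB Add1=1; issue MUL r3<-Mul2 // r0:7,r1:Mul1,r2:Add2,r3:Mul2,r4:1
cycle 5: stall // r0:7,r1:Mul1,r2:Add2,r3:Mul2,r4:1
cycle 6: stall // r0:7,r1:Mul1,r2:Add2,r3:Mul2,r4:1
cycle 7: stall // r0:7,r1:Mul1,r2:Add2,r3:Mul2,r4:1
cycle 8: stall // r0:7,r1:Mul1,r2:Add2,r3:Mul2,r4:1
cycle 9: CDB Mul1=7; issue MUL r1<-Mul1 // r0:7,r1:Mul1,r2:Add2,r3:Mul2,r4:1
cycle 10: CDB Mul2=1 // r0:7,r1:Mul1,r2:Add2,r3:1,r4:1
cycle 11: - // r0:7,r1:Mul1,r2:Add2,r3:1,r4:1
cycle 12: CDB Add2=6 // r0:7,r1:Mul1,r2:6,r3:1,r4:1
cycle 13: - // r0:7,r1:Mul1,r2:6,r3:1,r4:1
cycle 14: - // r0:7,r1:Mul1,r2:6,r3:1,r4:1
cycle 15: CDB Mul1=1 // r0:7,r1:1,r2:6,r3:1,r4:1

STATUS = VALUE 1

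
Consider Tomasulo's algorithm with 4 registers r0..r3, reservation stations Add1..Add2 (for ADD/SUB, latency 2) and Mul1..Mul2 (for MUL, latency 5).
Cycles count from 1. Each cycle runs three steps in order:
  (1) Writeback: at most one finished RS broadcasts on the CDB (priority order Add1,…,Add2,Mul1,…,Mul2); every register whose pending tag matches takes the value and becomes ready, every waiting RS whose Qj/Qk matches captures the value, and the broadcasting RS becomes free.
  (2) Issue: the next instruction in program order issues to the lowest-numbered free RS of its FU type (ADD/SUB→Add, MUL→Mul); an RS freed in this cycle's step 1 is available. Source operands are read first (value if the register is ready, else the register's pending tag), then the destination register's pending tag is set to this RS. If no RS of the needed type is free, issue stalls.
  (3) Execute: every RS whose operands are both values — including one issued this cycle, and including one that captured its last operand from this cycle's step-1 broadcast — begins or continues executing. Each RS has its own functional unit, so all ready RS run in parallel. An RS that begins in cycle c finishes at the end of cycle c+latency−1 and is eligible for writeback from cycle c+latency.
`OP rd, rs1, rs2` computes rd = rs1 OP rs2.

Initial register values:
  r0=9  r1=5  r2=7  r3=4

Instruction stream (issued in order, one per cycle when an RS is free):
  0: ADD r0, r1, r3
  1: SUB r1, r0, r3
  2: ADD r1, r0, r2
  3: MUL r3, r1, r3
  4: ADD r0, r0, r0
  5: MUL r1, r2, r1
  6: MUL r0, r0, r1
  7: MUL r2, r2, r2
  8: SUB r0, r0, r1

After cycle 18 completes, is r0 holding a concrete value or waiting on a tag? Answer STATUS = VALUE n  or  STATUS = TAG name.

c1: issue ADD r0<-Add1 | r0:Add1,r1:5,r2:7,r3:4
c2: issue SUB r1<-Add2 | r0:Add1,r1:Add2,r2:7,r3:4
c3: CDB Add1=9; issue ADD r1<-Add1 | r0:9,r1:Add1,r2:7,r3:4
c4: issue MUL r3<-Mul1 | r0:9,r1:Add1,r2:7,r3:Mul1
c5: CDB Add1=16; issue ADD r0<-Add1 | r0:Add1,r1:16,r2:7,r3:Mul1
c6: CDB Add2=5; issue MUL r1<-Mul2 | r0:Add1,r1:Mul2,r2:7,r3:Mul1
c7: CDB Add1=18; stall | r0:18,r1:Mul2,r2:7,r3:Mul1
c8: stall | r0:18,r1:Mul2,r2:7,r3:Mul1
c9: stall | r0:18,r1:Mul2,r2:7,r3:Mul1
c10: CDB Mul1=64; issue MUL r0<-Mul1 | r0:Mul1,r1:Mul2,r2:7,r3:64
c11: CDB Mul2=112; issue MUL r2<-Mul2 | r0:Mul1,r1:112,r2:Mul2,r3:64
c12: issue SUB r0<-Add1 | r0:Add1,r1:112,r2:Mul2,r3:64
c13: - | r0:Add1,r1:112,r2:Mul2,r3:64
c14: - | r0:Add1,r1:112,r2:Mul2,r3:64
c15: - | r0:Add1,r1:112,r2:Mul2,r3:64
c16: CDB Mul1=2016 | r0:Add1,r1:112,r2:Mul2,r3:64
c17: CDB Mul2=49 | r0:Add1,r1:112,r2:49,r3:64
c18: CDB Add1=1904 | r0:1904,r1:112,r2:49,r3:64

STATUS = VALUE 1904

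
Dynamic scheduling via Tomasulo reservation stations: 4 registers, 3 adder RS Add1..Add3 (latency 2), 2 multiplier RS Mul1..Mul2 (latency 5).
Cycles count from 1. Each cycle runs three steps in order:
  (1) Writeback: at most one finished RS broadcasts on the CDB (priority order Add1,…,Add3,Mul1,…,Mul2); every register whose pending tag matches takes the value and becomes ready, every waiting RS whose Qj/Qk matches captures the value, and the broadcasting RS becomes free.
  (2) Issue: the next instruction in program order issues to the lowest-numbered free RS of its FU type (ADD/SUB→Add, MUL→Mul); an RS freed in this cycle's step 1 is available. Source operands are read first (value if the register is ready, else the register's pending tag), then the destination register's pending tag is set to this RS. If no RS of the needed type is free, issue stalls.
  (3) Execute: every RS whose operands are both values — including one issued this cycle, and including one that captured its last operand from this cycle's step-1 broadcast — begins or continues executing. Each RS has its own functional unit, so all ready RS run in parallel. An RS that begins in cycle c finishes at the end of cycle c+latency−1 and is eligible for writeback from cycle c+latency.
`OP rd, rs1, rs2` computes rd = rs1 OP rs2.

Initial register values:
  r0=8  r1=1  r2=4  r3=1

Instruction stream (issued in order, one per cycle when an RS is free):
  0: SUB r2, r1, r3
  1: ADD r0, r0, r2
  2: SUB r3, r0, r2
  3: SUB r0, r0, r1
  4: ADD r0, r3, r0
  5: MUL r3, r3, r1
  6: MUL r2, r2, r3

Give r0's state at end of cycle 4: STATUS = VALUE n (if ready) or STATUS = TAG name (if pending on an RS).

c1: issue SUB r2<-Add1 | r0:8,r1:1,r2:Add1,r3:1
c2: issue ADD r0<-Add2 | r0:Add2,r1:1,r2:Add1,r3:1
c3: CDB Add1=0; issue SUB r3<-Add1 | r0:Add2,r1:1,r2:0,r3:Add1
c4: issue SUB r0<-Add3 | r0:Add3,r1:1,r2:0,r3:Add1

STATUS = TAG Add3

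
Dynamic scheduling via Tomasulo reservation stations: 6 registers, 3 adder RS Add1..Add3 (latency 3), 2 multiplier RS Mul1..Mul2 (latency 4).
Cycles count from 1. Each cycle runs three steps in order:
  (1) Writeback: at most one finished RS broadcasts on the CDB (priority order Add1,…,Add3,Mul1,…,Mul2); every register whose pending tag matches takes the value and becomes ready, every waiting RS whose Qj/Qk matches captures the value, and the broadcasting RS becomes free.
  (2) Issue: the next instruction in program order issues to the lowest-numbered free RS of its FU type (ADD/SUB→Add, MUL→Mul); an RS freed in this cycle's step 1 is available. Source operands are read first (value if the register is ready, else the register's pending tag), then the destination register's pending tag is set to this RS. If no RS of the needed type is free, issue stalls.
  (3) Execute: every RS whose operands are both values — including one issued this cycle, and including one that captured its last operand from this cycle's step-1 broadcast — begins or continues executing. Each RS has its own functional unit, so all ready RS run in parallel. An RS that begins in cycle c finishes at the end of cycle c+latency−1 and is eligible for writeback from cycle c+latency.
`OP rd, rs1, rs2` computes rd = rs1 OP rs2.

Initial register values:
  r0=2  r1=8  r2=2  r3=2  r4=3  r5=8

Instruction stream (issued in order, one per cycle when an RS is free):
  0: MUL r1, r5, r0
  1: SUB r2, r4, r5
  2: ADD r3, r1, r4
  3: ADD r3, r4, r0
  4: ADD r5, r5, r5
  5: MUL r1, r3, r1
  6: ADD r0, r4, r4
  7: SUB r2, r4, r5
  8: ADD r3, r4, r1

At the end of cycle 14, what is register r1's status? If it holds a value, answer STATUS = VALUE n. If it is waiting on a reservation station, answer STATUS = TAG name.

STATUS = VALUE 80

  c1: issue MUL r1<-Mul1  regs: r0:2,r1:Mul1,r2:2,r3:2,r4:3,r5:8
  c2: issue SUB r2<-Add1  regs: r0:2,r1:Mul1,r2:Add1,r3:2,r4:3,r5:8
  c3: issue ADD r3<-Add2  regs: r0:2,r1:Mul1,r2:Add1,r3:Add2,r4:3,r5:8
  c4: issue ADD r3<-Add3  regs: r0:2,r1:Mul1,r2:Add1,r3:Add3,r4:3,r5:8
  c5: CDB Add1=-5; issue ADD r5<-Add1  regs: r0:2,r1:Mul1,r2:-5,r3:Add3,r4:3,r5:Add1
  c6: CDB Mul1=16; issue MUL r1<-Mul1  regs: r0:2,r1:Mul1,r2:-5,r3:Add3,r4:3,r5:Add1
  c7: CDB Add3=5; issue ADD r0<-Add3  regs: r0:Add3,r1:Mul1,r2:-5,r3:5,r4:3,r5:Add1
  c8: CDB Add1=16; issue SUB r2<-Add1  regs: r0:Add3,r1:Mul1,r2:Add1,r3:5,r4:3,r5:16
  c9: CDB Add2=19; issue ADD r3<-Add2  regs: r0:Add3,r1:Mul1,r2:Add1,r3:Add2,r4:3,r5:16
  c10: CDB Add3=6  regs: r0:6,r1:Mul1,r2:Add1,r3:Add2,r4:3,r5:16
  c11: CDB Add1=-13  regs: r0:6,r1:Mul1,r2:-13,r3:Add2,r4:3,r5:16
  c12: CDB Mul1=80  regs: r0:6,r1:80,r2:-13,r3:Add2,r4:3,r5:16
  c13: -  regs: r0:6,r1:80,r2:-13,r3:Add2,r4:3,r5:16
  c14: -  regs: r0:6,r1:80,r2:-13,r3:Add2,r4:3,r5:16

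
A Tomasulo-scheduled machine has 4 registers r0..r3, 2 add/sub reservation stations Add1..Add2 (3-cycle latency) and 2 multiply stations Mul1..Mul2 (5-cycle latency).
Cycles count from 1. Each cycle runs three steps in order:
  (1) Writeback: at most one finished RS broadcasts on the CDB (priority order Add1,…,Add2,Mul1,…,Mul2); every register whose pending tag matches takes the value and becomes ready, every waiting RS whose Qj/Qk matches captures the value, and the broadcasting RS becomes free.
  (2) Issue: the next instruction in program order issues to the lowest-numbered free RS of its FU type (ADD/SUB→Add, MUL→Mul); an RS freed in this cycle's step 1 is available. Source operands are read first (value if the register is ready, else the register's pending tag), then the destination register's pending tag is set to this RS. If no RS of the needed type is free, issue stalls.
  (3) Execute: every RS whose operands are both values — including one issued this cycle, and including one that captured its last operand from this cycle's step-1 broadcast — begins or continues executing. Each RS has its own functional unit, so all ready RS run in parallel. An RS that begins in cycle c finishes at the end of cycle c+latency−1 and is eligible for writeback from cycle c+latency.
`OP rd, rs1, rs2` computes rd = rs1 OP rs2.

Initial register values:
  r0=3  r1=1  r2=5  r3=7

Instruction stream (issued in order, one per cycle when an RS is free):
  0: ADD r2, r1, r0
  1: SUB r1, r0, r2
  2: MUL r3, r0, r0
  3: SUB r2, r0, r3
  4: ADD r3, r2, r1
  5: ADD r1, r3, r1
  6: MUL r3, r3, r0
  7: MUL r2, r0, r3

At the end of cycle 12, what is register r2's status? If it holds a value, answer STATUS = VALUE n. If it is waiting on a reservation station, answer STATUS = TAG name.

STATUS = VALUE -6

  c1: issue ADD r2<-Add1  regs: r0:3,r1:1,r2:Add1,r3:7
  c2: issue SUB r1<-Add2  regs: r0:3,r1:Add2,r2:Add1,r3:7
  c3: issue MUL r3<-Mul1  regs: r0:3,r1:Add2,r2:Add1,r3:Mul1
  c4: CDB Add1=4; issue SUB r2<-Add1  regs: r0:3,r1:Add2,r2:Add1,r3:Mul1
  c5: stall  regs: r0:3,r1:Add2,r2:Add1,r3:Mul1
  c6: stall  regs: r0:3,r1:Add2,r2:Add1,r3:Mul1
  c7: CDB Add2=-1; issue ADD r3<-Add2  regs: r0:3,r1:-1,r2:Add1,r3:Add2
  c8: CDB Mul1=9; stall  regs: r0:3,r1:-1,r2:Add1,r3:Add2
  c9: stall  regs: r0:3,r1:-1,r2:Add1,r3:Add2
  c10: stall  regs: r0:3,r1:-1,r2:Add1,r3:Add2
  c11: CDB Add1=-6; issue ADD r1<-Add1  regs: r0:3,r1:Add1,r2:-6,r3:Add2
  c12: issue MUL r3<-Mul1  regs: r0:3,r1:Add1,r2:-6,r3:Mul1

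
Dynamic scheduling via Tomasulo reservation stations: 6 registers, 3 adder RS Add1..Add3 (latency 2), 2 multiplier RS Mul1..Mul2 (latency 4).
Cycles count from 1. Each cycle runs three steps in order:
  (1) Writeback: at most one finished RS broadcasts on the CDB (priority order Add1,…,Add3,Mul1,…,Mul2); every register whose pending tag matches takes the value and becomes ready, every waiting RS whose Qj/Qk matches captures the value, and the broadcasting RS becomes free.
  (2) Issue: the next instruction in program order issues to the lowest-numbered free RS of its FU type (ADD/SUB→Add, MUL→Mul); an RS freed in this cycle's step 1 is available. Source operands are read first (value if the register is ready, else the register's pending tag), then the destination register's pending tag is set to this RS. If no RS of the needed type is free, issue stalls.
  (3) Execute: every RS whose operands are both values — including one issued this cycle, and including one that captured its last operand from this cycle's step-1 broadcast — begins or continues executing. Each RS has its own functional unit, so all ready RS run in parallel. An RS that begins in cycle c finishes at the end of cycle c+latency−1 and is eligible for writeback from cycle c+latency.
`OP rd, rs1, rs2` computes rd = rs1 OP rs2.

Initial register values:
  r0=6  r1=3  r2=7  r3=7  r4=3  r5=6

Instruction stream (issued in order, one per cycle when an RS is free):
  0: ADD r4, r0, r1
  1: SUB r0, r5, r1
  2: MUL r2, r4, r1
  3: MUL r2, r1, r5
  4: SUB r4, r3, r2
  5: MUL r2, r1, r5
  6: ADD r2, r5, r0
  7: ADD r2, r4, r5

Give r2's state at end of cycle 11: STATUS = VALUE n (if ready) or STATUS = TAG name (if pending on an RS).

  c1: issue ADD r4<-Add1  regs: r0:6,r1:3,r2:7,r3:7,r4:Add1,r5:6
  c2: issue SUB r0<-Add2  regs: r0:Add2,r1:3,r2:7,r3:7,r4:Add1,r5:6
  c3: CDB Add1=9; issue MUL r2<-Mul1  regs: r0:Add2,r1:3,r2:Mul1,r3:7,r4:9,r5:6
  c4: CDB Add2=3; issue MUL r2<-Mul2  regs: r0:3,r1:3,r2:Mul2,r3:7,r4:9,r5:6
  c5: issue SUB r4<-Add1  regs: r0:3,r1:3,r2:Mul2,r3:7,r4:Add1,r5:6
  c6: stall  regs: r0:3,r1:3,r2:Mul2,r3:7,r4:Add1,r5:6
  c7: CDB Mul1=27; issue MUL r2<-Mul1  regs: r0:3,r1:3,r2:Mul1,r3:7,r4:Add1,r5:6
  c8: CDB Mul2=18; issue ADD r2<-Add2  regs: r0:3,r1:3,r2:Add2,r3:7,r4:Add1,r5:6
  c9: issue ADD r2<-Add3  regs: r0:3,r1:3,r2:Add3,r3:7,r4:Add1,r5:6
  c10: CDB Add1=-11  regs: r0:3,r1:3,r2:Add3,r3:7,r4:-11,r5:6
  c11: CDB Add2=9  regs: r0:3,r1:3,r2:Add3,r3:7,r4:-11,r5:6

STATUS = TAG Add3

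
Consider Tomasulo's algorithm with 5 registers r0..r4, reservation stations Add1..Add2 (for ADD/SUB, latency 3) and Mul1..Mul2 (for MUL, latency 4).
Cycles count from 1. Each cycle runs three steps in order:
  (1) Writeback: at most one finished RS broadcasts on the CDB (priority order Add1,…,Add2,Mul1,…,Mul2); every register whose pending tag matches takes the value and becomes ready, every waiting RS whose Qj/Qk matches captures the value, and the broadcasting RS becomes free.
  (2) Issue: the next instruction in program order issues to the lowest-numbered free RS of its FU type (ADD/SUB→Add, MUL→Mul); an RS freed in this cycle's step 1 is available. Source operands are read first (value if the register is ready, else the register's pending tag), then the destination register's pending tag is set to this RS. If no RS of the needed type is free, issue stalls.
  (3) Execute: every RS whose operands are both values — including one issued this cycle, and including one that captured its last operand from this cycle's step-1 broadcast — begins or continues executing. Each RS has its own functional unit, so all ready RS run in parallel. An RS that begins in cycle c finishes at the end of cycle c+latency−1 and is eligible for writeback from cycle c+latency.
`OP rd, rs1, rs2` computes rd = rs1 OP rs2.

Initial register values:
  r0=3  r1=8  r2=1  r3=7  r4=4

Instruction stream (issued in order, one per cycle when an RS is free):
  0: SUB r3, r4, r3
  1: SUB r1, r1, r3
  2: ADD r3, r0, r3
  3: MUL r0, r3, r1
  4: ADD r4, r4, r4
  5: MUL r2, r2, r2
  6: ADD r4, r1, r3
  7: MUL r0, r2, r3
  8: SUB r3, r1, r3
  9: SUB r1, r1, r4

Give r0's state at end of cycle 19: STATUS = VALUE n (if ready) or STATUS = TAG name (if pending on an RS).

c1: issue SUB r3<-Add1 | r0:3,r1:8,r2:1,r3:Add1,r4:4
c2: issue SUB r1<-Add2 | r0:3,r1:Add2,r2:1,r3:Add1,r4:4
c3: stall | r0:3,r1:Add2,r2:1,r3:Add1,r4:4
c4: CDB Add1=-3; issue ADD r3<-Add1 | r0:3,r1:Add2,r2:1,r3:Add1,r4:4
c5: issue MUL r0<-Mul1 | r0:Mul1,r1:Add2,r2:1,r3:Add1,r4:4
c6: stall | r0:Mul1,r1:Add2,r2:1,r3:Add1,r4:4
c7: CDB Add1=0; issue ADD r4<-Add1 | r0:Mul1,r1:Add2,r2:1,r3:0,r4:Add1
c8: CDB Add2=11; issue MUL r2<-Mul2 | r0:Mul1,r1:11,r2:Mul2,r3:0,r4:Add1
c9: issue ADD r4<-Add2 | r0:Mul1,r1:11,r2:Mul2,r3:0,r4:Add2
c10: CDB Add1=8; stall | r0:Mul1,r1:11,r2:Mul2,r3:0,r4:Add2
c11: stall | r0:Mul1,r1:11,r2:Mul2,r3:0,r4:Add2
c12: CDB Add2=11; stall | r0:Mul1,r1:11,r2:Mul2,r3:0,r4:11
c13: CDB Mul1=0; issue MUL r0<-Mul1 | r0:Mul1,r1:11,r2:Mul2,r3:0,r4:11
c14: CDB Mul2=1; issue SUB r3<-Add1 | r0:Mul1,r1:11,r2:1,r3:Add1,r4:11
c15: issue SUB r1<-Add2 | r0:Mul1,r1:Add2,r2:1,r3:Add1,r4:11
c16: - | r0:Mul1,r1:Add2,r2:1,r3:Add1,r4:11
c17: CDB Add1=11 | r0:Mul1,r1:Add2,r2:1,r3:11,r4:11
c18: CDB Add2=0 | r0:Mul1,r1:0,r2:1,r3:11,r4:11
c19: CDB Mul1=0 | r0:0,r1:0,r2:1,r3:11,r4:11

STATUS = VALUE 0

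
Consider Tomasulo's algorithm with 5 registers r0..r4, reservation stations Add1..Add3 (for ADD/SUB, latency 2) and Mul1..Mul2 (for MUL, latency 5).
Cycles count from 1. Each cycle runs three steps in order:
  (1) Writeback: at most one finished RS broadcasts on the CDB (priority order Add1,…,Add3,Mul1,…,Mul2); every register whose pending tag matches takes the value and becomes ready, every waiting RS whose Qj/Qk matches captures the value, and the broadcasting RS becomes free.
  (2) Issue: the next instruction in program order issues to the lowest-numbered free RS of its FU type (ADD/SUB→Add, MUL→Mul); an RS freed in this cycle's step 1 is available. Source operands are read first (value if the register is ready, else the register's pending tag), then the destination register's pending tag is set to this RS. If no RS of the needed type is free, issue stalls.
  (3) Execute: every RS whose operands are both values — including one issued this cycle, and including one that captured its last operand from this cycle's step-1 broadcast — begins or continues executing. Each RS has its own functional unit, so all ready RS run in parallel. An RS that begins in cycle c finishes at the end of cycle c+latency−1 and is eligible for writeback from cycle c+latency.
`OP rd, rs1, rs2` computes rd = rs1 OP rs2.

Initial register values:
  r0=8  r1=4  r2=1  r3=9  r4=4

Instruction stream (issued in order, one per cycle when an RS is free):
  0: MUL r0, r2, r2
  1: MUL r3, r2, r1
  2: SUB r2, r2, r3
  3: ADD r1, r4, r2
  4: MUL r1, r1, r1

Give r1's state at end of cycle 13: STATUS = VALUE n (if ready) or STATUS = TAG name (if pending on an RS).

c1: issue MUL r0<-Mul1 | r0:Mul1,r1:4,r2:1,r3:9,r4:4
c2: issue MUL r3<-Mul2 | r0:Mul1,r1:4,r2:1,r3:Mul2,r4:4
c3: issue SUB r2<-Add1 | r0:Mul1,r1:4,r2:Add1,r3:Mul2,r4:4
c4: issue ADD r1<-Add2 | r0:Mul1,r1:Add2,r2:Add1,r3:Mul2,r4:4
c5: stall | r0:Mul1,r1:Add2,r2:Add1,r3:Mul2,r4:4
c6: CDB Mul1=1; issue MUL r1<-Mul1 | r0:1,r1:Mul1,r2:Add1,r3:Mul2,r4:4
c7: CDB Mul2=4 | r0:1,r1:Mul1,r2:Add1,r3:4,r4:4
c8: - | r0:1,r1:Mul1,r2:Add1,r3:4,r4:4
c9: CDB Add1=-3 | r0:1,r1:Mul1,r2:-3,r3:4,r4:4
c10: - | r0:1,r1:Mul1,r2:-3,r3:4,r4:4
c11: CDB Add2=1 | r0:1,r1:Mul1,r2:-3,r3:4,r4:4
c12: - | r0:1,r1:Mul1,r2:-3,r3:4,r4:4
c13: - | r0:1,r1:Mul1,r2:-3,r3:4,r4:4

STATUS = TAG Mul1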